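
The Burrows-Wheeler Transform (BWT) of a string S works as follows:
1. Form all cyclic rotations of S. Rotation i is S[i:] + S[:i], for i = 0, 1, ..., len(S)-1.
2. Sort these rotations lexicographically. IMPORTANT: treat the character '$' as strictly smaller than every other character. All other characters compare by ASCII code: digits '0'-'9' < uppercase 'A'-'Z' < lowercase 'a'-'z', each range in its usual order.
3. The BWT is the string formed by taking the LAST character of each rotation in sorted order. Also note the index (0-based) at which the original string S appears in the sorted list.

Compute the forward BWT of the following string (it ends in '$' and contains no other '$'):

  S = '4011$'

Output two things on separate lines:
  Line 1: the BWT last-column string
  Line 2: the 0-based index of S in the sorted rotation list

Answer: 1410$
4

Derivation:
All 5 rotations (rotation i = S[i:]+S[:i]):
  rot[0] = 4011$
  rot[1] = 011$4
  rot[2] = 11$40
  rot[3] = 1$401
  rot[4] = $4011
Sorted (with $ < everything):
  sorted[0] = $4011  (last char: '1')
  sorted[1] = 011$4  (last char: '4')
  sorted[2] = 1$401  (last char: '1')
  sorted[3] = 11$40  (last char: '0')
  sorted[4] = 4011$  (last char: '$')
Last column: 1410$
Original string S is at sorted index 4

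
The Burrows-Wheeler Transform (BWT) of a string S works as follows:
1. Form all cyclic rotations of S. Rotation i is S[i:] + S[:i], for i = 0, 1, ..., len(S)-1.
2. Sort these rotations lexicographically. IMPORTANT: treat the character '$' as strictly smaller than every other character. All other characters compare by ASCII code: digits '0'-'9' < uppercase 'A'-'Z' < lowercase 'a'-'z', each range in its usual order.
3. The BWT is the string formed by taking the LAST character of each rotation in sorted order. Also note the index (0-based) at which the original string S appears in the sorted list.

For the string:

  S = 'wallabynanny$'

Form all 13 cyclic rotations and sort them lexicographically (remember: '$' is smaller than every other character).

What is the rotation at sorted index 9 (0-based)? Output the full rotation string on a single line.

All 13 rotations (rotation i = S[i:]+S[:i]):
  rot[0] = wallabynanny$
  rot[1] = allabynanny$w
  rot[2] = llabynanny$wa
  rot[3] = labynanny$wal
  rot[4] = abynanny$wall
  rot[5] = bynanny$walla
  rot[6] = ynanny$wallab
  rot[7] = nanny$wallaby
  rot[8] = anny$wallabyn
  rot[9] = nny$wallabyna
  rot[10] = ny$wallabynan
  rot[11] = y$wallabynann
  rot[12] = $wallabynanny
Sorted (with $ < everything):
  sorted[0] = $wallabynanny
  sorted[1] = abynanny$wall
  sorted[2] = allabynanny$w
  sorted[3] = anny$wallabyn
  sorted[4] = bynanny$walla
  sorted[5] = labynanny$wal
  sorted[6] = llabynanny$wa
  sorted[7] = nanny$wallaby
  sorted[8] = nny$wallabyna
  sorted[9] = ny$wallabynan
  sorted[10] = wallabynanny$
  sorted[11] = y$wallabynann
  sorted[12] = ynanny$wallab
sorted[9] = ny$wallabynan

Answer: ny$wallabynan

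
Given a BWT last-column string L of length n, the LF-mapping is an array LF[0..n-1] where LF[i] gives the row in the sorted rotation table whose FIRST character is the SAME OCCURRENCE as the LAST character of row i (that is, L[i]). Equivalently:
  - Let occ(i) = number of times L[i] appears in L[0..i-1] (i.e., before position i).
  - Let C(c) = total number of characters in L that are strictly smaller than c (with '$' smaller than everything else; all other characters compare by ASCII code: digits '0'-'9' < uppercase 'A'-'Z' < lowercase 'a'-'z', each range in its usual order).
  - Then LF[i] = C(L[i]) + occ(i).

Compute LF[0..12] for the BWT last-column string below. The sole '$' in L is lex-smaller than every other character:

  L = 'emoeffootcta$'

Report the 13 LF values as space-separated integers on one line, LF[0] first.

Char counts: '$':1, 'a':1, 'c':1, 'e':2, 'f':2, 'm':1, 'o':3, 't':2
C (first-col start): C('$')=0, C('a')=1, C('c')=2, C('e')=3, C('f')=5, C('m')=7, C('o')=8, C('t')=11
L[0]='e': occ=0, LF[0]=C('e')+0=3+0=3
L[1]='m': occ=0, LF[1]=C('m')+0=7+0=7
L[2]='o': occ=0, LF[2]=C('o')+0=8+0=8
L[3]='e': occ=1, LF[3]=C('e')+1=3+1=4
L[4]='f': occ=0, LF[4]=C('f')+0=5+0=5
L[5]='f': occ=1, LF[5]=C('f')+1=5+1=6
L[6]='o': occ=1, LF[6]=C('o')+1=8+1=9
L[7]='o': occ=2, LF[7]=C('o')+2=8+2=10
L[8]='t': occ=0, LF[8]=C('t')+0=11+0=11
L[9]='c': occ=0, LF[9]=C('c')+0=2+0=2
L[10]='t': occ=1, LF[10]=C('t')+1=11+1=12
L[11]='a': occ=0, LF[11]=C('a')+0=1+0=1
L[12]='$': occ=0, LF[12]=C('$')+0=0+0=0

Answer: 3 7 8 4 5 6 9 10 11 2 12 1 0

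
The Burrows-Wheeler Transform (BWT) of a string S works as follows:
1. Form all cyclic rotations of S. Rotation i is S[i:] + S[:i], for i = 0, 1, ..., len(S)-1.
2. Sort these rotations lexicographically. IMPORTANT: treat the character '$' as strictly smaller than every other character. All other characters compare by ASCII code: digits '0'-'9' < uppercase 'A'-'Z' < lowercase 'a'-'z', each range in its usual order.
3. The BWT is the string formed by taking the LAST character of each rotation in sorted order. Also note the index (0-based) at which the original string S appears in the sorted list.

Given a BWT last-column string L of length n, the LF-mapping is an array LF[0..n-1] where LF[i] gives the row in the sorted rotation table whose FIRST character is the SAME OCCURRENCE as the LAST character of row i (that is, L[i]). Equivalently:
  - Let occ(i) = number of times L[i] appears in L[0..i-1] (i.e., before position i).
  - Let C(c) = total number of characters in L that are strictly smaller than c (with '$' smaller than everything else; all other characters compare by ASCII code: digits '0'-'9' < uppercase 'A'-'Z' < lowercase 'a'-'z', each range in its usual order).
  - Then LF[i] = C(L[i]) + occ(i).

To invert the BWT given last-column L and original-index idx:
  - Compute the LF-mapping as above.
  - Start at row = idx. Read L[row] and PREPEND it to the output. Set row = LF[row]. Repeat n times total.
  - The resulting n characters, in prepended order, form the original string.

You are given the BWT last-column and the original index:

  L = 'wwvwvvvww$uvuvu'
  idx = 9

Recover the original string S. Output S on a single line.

Answer: vwvvvvuwuwvwuw$

Derivation:
LF mapping: 10 11 4 12 5 6 7 13 14 0 1 8 2 9 3
Walk LF starting at row 9, prepending L[row]:
  step 1: row=9, L[9]='$', prepend. Next row=LF[9]=0
  step 2: row=0, L[0]='w', prepend. Next row=LF[0]=10
  step 3: row=10, L[10]='u', prepend. Next row=LF[10]=1
  step 4: row=1, L[1]='w', prepend. Next row=LF[1]=11
  step 5: row=11, L[11]='v', prepend. Next row=LF[11]=8
  step 6: row=8, L[8]='w', prepend. Next row=LF[8]=14
  step 7: row=14, L[14]='u', prepend. Next row=LF[14]=3
  step 8: row=3, L[3]='w', prepend. Next row=LF[3]=12
  step 9: row=12, L[12]='u', prepend. Next row=LF[12]=2
  step 10: row=2, L[2]='v', prepend. Next row=LF[2]=4
  step 11: row=4, L[4]='v', prepend. Next row=LF[4]=5
  step 12: row=5, L[5]='v', prepend. Next row=LF[5]=6
  step 13: row=6, L[6]='v', prepend. Next row=LF[6]=7
  step 14: row=7, L[7]='w', prepend. Next row=LF[7]=13
  step 15: row=13, L[13]='v', prepend. Next row=LF[13]=9
Reversed output: vwvvvvuwuwvwuw$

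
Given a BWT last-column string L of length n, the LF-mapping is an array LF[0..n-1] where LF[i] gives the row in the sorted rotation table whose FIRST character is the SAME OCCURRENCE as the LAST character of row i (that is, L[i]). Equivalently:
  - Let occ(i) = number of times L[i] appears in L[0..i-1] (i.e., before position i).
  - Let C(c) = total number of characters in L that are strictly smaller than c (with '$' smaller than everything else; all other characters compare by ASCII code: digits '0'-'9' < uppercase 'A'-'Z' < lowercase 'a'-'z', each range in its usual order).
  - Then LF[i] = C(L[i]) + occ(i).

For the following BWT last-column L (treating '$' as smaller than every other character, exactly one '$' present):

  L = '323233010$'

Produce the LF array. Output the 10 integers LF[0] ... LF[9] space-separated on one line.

Char counts: '$':1, '0':2, '1':1, '2':2, '3':4
C (first-col start): C('$')=0, C('0')=1, C('1')=3, C('2')=4, C('3')=6
L[0]='3': occ=0, LF[0]=C('3')+0=6+0=6
L[1]='2': occ=0, LF[1]=C('2')+0=4+0=4
L[2]='3': occ=1, LF[2]=C('3')+1=6+1=7
L[3]='2': occ=1, LF[3]=C('2')+1=4+1=5
L[4]='3': occ=2, LF[4]=C('3')+2=6+2=8
L[5]='3': occ=3, LF[5]=C('3')+3=6+3=9
L[6]='0': occ=0, LF[6]=C('0')+0=1+0=1
L[7]='1': occ=0, LF[7]=C('1')+0=3+0=3
L[8]='0': occ=1, LF[8]=C('0')+1=1+1=2
L[9]='$': occ=0, LF[9]=C('$')+0=0+0=0

Answer: 6 4 7 5 8 9 1 3 2 0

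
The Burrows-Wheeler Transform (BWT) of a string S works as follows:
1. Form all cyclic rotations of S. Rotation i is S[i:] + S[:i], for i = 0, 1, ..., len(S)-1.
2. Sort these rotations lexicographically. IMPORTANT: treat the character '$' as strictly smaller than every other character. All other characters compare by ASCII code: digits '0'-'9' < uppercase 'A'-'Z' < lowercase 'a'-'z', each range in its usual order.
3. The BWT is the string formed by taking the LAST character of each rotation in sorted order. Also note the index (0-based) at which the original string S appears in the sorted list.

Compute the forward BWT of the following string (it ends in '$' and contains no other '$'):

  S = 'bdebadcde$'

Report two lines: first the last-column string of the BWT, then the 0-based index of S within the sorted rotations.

Answer: ebe$dacbdd
3

Derivation:
All 10 rotations (rotation i = S[i:]+S[:i]):
  rot[0] = bdebadcde$
  rot[1] = debadcde$b
  rot[2] = ebadcde$bd
  rot[3] = badcde$bde
  rot[4] = adcde$bdeb
  rot[5] = dcde$bdeba
  rot[6] = cde$bdebad
  rot[7] = de$bdebadc
  rot[8] = e$bdebadcd
  rot[9] = $bdebadcde
Sorted (with $ < everything):
  sorted[0] = $bdebadcde  (last char: 'e')
  sorted[1] = adcde$bdeb  (last char: 'b')
  sorted[2] = badcde$bde  (last char: 'e')
  sorted[3] = bdebadcde$  (last char: '$')
  sorted[4] = cde$bdebad  (last char: 'd')
  sorted[5] = dcde$bdeba  (last char: 'a')
  sorted[6] = de$bdebadc  (last char: 'c')
  sorted[7] = debadcde$b  (last char: 'b')
  sorted[8] = e$bdebadcd  (last char: 'd')
  sorted[9] = ebadcde$bd  (last char: 'd')
Last column: ebe$dacbdd
Original string S is at sorted index 3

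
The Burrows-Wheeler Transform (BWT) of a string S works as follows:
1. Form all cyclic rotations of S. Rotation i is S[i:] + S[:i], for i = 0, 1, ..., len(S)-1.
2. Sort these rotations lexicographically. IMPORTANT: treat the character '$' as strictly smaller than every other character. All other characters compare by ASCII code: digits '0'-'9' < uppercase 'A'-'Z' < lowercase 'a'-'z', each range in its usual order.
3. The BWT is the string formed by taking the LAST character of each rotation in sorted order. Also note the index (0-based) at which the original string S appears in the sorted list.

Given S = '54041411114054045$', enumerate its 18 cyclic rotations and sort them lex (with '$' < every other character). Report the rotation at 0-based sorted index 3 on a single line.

All 18 rotations (rotation i = S[i:]+S[:i]):
  rot[0] = 54041411114054045$
  rot[1] = 4041411114054045$5
  rot[2] = 041411114054045$54
  rot[3] = 41411114054045$540
  rot[4] = 1411114054045$5404
  rot[5] = 411114054045$54041
  rot[6] = 11114054045$540414
  rot[7] = 1114054045$5404141
  rot[8] = 114054045$54041411
  rot[9] = 14054045$540414111
  rot[10] = 4054045$5404141111
  rot[11] = 054045$54041411114
  rot[12] = 54045$540414111140
  rot[13] = 4045$5404141111405
  rot[14] = 045$54041411114054
  rot[15] = 45$540414111140540
  rot[16] = 5$5404141111405404
  rot[17] = $54041411114054045
Sorted (with $ < everything):
  sorted[0] = $54041411114054045
  sorted[1] = 041411114054045$54
  sorted[2] = 045$54041411114054
  sorted[3] = 054045$54041411114
  sorted[4] = 11114054045$540414
  sorted[5] = 1114054045$5404141
  sorted[6] = 114054045$54041411
  sorted[7] = 14054045$540414111
  sorted[8] = 1411114054045$5404
  sorted[9] = 4041411114054045$5
  sorted[10] = 4045$5404141111405
  sorted[11] = 4054045$5404141111
  sorted[12] = 411114054045$54041
  sorted[13] = 41411114054045$540
  sorted[14] = 45$540414111140540
  sorted[15] = 5$5404141111405404
  sorted[16] = 54041411114054045$
  sorted[17] = 54045$540414111140
sorted[3] = 054045$54041411114

Answer: 054045$54041411114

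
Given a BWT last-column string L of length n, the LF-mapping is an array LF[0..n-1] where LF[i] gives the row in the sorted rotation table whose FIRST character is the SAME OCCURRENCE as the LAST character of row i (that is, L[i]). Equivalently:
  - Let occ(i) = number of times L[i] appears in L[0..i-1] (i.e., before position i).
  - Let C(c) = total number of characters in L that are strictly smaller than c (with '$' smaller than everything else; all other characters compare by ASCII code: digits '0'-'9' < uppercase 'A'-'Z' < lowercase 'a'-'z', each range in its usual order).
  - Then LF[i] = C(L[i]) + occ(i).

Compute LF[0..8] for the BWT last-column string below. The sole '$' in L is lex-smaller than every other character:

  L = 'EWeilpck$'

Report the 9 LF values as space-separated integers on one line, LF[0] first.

Answer: 1 2 4 5 7 8 3 6 0

Derivation:
Char counts: '$':1, 'E':1, 'W':1, 'c':1, 'e':1, 'i':1, 'k':1, 'l':1, 'p':1
C (first-col start): C('$')=0, C('E')=1, C('W')=2, C('c')=3, C('e')=4, C('i')=5, C('k')=6, C('l')=7, C('p')=8
L[0]='E': occ=0, LF[0]=C('E')+0=1+0=1
L[1]='W': occ=0, LF[1]=C('W')+0=2+0=2
L[2]='e': occ=0, LF[2]=C('e')+0=4+0=4
L[3]='i': occ=0, LF[3]=C('i')+0=5+0=5
L[4]='l': occ=0, LF[4]=C('l')+0=7+0=7
L[5]='p': occ=0, LF[5]=C('p')+0=8+0=8
L[6]='c': occ=0, LF[6]=C('c')+0=3+0=3
L[7]='k': occ=0, LF[7]=C('k')+0=6+0=6
L[8]='$': occ=0, LF[8]=C('$')+0=0+0=0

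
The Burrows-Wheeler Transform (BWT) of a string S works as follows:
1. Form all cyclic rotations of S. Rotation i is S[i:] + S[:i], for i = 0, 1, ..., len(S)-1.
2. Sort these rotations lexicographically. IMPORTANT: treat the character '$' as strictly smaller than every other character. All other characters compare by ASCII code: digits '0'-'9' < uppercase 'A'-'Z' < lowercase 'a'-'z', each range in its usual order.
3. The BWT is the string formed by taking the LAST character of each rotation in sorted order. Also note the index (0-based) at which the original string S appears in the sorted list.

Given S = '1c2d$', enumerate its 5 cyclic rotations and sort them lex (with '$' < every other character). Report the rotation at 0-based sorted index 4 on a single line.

All 5 rotations (rotation i = S[i:]+S[:i]):
  rot[0] = 1c2d$
  rot[1] = c2d$1
  rot[2] = 2d$1c
  rot[3] = d$1c2
  rot[4] = $1c2d
Sorted (with $ < everything):
  sorted[0] = $1c2d
  sorted[1] = 1c2d$
  sorted[2] = 2d$1c
  sorted[3] = c2d$1
  sorted[4] = d$1c2
sorted[4] = d$1c2

Answer: d$1c2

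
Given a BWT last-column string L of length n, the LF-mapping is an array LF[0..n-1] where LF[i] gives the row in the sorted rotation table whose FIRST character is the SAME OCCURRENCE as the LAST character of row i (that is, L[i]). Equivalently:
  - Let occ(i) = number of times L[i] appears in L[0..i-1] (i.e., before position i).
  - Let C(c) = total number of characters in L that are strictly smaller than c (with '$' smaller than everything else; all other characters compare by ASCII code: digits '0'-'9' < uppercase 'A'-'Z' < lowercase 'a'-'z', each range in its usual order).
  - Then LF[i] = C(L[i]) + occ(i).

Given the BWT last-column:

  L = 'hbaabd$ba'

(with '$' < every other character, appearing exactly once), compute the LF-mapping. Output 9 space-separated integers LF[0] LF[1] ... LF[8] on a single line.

Char counts: '$':1, 'a':3, 'b':3, 'd':1, 'h':1
C (first-col start): C('$')=0, C('a')=1, C('b')=4, C('d')=7, C('h')=8
L[0]='h': occ=0, LF[0]=C('h')+0=8+0=8
L[1]='b': occ=0, LF[1]=C('b')+0=4+0=4
L[2]='a': occ=0, LF[2]=C('a')+0=1+0=1
L[3]='a': occ=1, LF[3]=C('a')+1=1+1=2
L[4]='b': occ=1, LF[4]=C('b')+1=4+1=5
L[5]='d': occ=0, LF[5]=C('d')+0=7+0=7
L[6]='$': occ=0, LF[6]=C('$')+0=0+0=0
L[7]='b': occ=2, LF[7]=C('b')+2=4+2=6
L[8]='a': occ=2, LF[8]=C('a')+2=1+2=3

Answer: 8 4 1 2 5 7 0 6 3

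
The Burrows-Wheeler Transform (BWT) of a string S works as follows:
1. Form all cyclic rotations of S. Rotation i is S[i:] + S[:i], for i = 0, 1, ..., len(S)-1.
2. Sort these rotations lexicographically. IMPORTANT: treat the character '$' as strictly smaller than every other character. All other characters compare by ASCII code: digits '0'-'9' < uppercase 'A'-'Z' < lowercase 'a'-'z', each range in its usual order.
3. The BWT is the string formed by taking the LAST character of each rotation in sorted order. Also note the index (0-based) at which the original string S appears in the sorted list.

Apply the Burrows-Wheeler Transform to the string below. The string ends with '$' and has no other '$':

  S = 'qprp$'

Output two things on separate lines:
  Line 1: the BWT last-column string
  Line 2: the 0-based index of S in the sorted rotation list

Answer: prq$p
3

Derivation:
All 5 rotations (rotation i = S[i:]+S[:i]):
  rot[0] = qprp$
  rot[1] = prp$q
  rot[2] = rp$qp
  rot[3] = p$qpr
  rot[4] = $qprp
Sorted (with $ < everything):
  sorted[0] = $qprp  (last char: 'p')
  sorted[1] = p$qpr  (last char: 'r')
  sorted[2] = prp$q  (last char: 'q')
  sorted[3] = qprp$  (last char: '$')
  sorted[4] = rp$qp  (last char: 'p')
Last column: prq$p
Original string S is at sorted index 3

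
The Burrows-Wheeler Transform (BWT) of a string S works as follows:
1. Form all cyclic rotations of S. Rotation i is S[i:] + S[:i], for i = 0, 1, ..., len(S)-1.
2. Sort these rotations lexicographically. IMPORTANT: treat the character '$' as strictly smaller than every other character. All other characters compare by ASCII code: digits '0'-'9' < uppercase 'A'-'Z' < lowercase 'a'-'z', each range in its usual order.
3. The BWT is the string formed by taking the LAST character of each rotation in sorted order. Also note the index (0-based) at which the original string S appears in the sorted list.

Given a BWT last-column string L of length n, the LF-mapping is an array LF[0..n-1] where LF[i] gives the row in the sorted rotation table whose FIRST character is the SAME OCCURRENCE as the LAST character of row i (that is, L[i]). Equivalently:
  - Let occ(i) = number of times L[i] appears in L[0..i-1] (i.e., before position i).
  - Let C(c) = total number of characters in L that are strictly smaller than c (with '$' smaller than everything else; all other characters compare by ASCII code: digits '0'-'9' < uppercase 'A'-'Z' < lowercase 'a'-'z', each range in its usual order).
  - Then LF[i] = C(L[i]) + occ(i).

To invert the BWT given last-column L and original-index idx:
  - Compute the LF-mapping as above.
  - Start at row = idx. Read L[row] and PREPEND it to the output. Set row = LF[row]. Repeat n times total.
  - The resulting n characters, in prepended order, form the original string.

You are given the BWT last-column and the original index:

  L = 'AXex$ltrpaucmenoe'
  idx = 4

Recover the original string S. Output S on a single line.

Answer: counterexampleXA$

Derivation:
LF mapping: 1 2 5 16 0 8 14 13 12 3 15 4 9 6 10 11 7
Walk LF starting at row 4, prepending L[row]:
  step 1: row=4, L[4]='$', prepend. Next row=LF[4]=0
  step 2: row=0, L[0]='A', prepend. Next row=LF[0]=1
  step 3: row=1, L[1]='X', prepend. Next row=LF[1]=2
  step 4: row=2, L[2]='e', prepend. Next row=LF[2]=5
  step 5: row=5, L[5]='l', prepend. Next row=LF[5]=8
  step 6: row=8, L[8]='p', prepend. Next row=LF[8]=12
  step 7: row=12, L[12]='m', prepend. Next row=LF[12]=9
  step 8: row=9, L[9]='a', prepend. Next row=LF[9]=3
  step 9: row=3, L[3]='x', prepend. Next row=LF[3]=16
  step 10: row=16, L[16]='e', prepend. Next row=LF[16]=7
  step 11: row=7, L[7]='r', prepend. Next row=LF[7]=13
  step 12: row=13, L[13]='e', prepend. Next row=LF[13]=6
  step 13: row=6, L[6]='t', prepend. Next row=LF[6]=14
  step 14: row=14, L[14]='n', prepend. Next row=LF[14]=10
  step 15: row=10, L[10]='u', prepend. Next row=LF[10]=15
  step 16: row=15, L[15]='o', prepend. Next row=LF[15]=11
  step 17: row=11, L[11]='c', prepend. Next row=LF[11]=4
Reversed output: counterexampleXA$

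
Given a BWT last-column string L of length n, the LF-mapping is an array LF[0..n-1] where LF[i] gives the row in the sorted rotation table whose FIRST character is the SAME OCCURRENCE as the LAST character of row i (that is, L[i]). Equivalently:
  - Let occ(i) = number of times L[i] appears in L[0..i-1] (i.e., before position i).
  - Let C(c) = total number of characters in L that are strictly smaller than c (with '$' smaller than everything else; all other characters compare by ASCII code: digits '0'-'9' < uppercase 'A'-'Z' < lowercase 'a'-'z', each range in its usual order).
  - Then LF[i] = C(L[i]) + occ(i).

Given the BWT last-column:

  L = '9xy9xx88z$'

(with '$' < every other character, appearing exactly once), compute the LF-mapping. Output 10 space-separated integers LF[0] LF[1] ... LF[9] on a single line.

Answer: 3 5 8 4 6 7 1 2 9 0

Derivation:
Char counts: '$':1, '8':2, '9':2, 'x':3, 'y':1, 'z':1
C (first-col start): C('$')=0, C('8')=1, C('9')=3, C('x')=5, C('y')=8, C('z')=9
L[0]='9': occ=0, LF[0]=C('9')+0=3+0=3
L[1]='x': occ=0, LF[1]=C('x')+0=5+0=5
L[2]='y': occ=0, LF[2]=C('y')+0=8+0=8
L[3]='9': occ=1, LF[3]=C('9')+1=3+1=4
L[4]='x': occ=1, LF[4]=C('x')+1=5+1=6
L[5]='x': occ=2, LF[5]=C('x')+2=5+2=7
L[6]='8': occ=0, LF[6]=C('8')+0=1+0=1
L[7]='8': occ=1, LF[7]=C('8')+1=1+1=2
L[8]='z': occ=0, LF[8]=C('z')+0=9+0=9
L[9]='$': occ=0, LF[9]=C('$')+0=0+0=0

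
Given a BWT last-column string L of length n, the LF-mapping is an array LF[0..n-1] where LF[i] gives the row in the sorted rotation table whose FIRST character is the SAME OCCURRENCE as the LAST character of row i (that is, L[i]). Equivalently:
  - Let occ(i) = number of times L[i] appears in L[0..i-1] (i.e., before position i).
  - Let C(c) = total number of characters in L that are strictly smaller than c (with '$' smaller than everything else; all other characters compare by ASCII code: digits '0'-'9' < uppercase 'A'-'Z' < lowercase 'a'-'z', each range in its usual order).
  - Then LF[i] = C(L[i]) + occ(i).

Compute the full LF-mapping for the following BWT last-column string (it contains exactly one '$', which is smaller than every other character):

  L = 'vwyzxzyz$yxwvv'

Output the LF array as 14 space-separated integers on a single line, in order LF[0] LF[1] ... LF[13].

Answer: 1 4 8 11 6 12 9 13 0 10 7 5 2 3

Derivation:
Char counts: '$':1, 'v':3, 'w':2, 'x':2, 'y':3, 'z':3
C (first-col start): C('$')=0, C('v')=1, C('w')=4, C('x')=6, C('y')=8, C('z')=11
L[0]='v': occ=0, LF[0]=C('v')+0=1+0=1
L[1]='w': occ=0, LF[1]=C('w')+0=4+0=4
L[2]='y': occ=0, LF[2]=C('y')+0=8+0=8
L[3]='z': occ=0, LF[3]=C('z')+0=11+0=11
L[4]='x': occ=0, LF[4]=C('x')+0=6+0=6
L[5]='z': occ=1, LF[5]=C('z')+1=11+1=12
L[6]='y': occ=1, LF[6]=C('y')+1=8+1=9
L[7]='z': occ=2, LF[7]=C('z')+2=11+2=13
L[8]='$': occ=0, LF[8]=C('$')+0=0+0=0
L[9]='y': occ=2, LF[9]=C('y')+2=8+2=10
L[10]='x': occ=1, LF[10]=C('x')+1=6+1=7
L[11]='w': occ=1, LF[11]=C('w')+1=4+1=5
L[12]='v': occ=1, LF[12]=C('v')+1=1+1=2
L[13]='v': occ=2, LF[13]=C('v')+2=1+2=3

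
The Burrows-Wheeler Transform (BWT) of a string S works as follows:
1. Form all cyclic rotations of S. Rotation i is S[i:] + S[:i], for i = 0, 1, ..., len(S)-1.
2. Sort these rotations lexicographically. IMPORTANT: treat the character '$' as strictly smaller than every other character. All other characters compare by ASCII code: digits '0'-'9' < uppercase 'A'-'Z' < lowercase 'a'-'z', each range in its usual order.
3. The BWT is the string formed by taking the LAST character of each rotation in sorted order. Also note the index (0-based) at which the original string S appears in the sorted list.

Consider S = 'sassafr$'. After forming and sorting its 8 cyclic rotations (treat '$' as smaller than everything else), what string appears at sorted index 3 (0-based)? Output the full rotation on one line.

Answer: fr$sassa

Derivation:
All 8 rotations (rotation i = S[i:]+S[:i]):
  rot[0] = sassafr$
  rot[1] = assafr$s
  rot[2] = ssafr$sa
  rot[3] = safr$sas
  rot[4] = afr$sass
  rot[5] = fr$sassa
  rot[6] = r$sassaf
  rot[7] = $sassafr
Sorted (with $ < everything):
  sorted[0] = $sassafr
  sorted[1] = afr$sass
  sorted[2] = assafr$s
  sorted[3] = fr$sassa
  sorted[4] = r$sassaf
  sorted[5] = safr$sas
  sorted[6] = sassafr$
  sorted[7] = ssafr$sa
sorted[3] = fr$sassa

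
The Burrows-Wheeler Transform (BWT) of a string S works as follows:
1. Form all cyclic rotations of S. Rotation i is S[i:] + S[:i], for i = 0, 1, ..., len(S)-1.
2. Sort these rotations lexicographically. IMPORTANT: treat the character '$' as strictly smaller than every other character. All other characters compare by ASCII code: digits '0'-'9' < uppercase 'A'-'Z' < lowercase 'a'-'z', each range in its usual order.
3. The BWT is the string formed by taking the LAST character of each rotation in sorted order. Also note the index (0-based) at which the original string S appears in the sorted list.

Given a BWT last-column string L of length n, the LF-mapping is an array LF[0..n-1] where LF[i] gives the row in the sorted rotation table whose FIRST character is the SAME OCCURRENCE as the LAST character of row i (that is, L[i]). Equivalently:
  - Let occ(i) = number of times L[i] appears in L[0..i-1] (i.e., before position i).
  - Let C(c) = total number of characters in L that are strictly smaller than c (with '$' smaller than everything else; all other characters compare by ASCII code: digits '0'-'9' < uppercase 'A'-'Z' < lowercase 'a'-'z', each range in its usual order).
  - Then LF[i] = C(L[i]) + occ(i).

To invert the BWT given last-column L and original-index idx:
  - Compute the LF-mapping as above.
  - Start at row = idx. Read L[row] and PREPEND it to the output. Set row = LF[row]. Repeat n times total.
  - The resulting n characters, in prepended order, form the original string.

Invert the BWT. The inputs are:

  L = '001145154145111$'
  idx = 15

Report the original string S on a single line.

Answer: 541511151441100$

Derivation:
LF mapping: 1 2 3 4 10 13 5 14 11 6 12 15 7 8 9 0
Walk LF starting at row 15, prepending L[row]:
  step 1: row=15, L[15]='$', prepend. Next row=LF[15]=0
  step 2: row=0, L[0]='0', prepend. Next row=LF[0]=1
  step 3: row=1, L[1]='0', prepend. Next row=LF[1]=2
  step 4: row=2, L[2]='1', prepend. Next row=LF[2]=3
  step 5: row=3, L[3]='1', prepend. Next row=LF[3]=4
  step 6: row=4, L[4]='4', prepend. Next row=LF[4]=10
  step 7: row=10, L[10]='4', prepend. Next row=LF[10]=12
  step 8: row=12, L[12]='1', prepend. Next row=LF[12]=7
  step 9: row=7, L[7]='5', prepend. Next row=LF[7]=14
  step 10: row=14, L[14]='1', prepend. Next row=LF[14]=9
  step 11: row=9, L[9]='1', prepend. Next row=LF[9]=6
  step 12: row=6, L[6]='1', prepend. Next row=LF[6]=5
  step 13: row=5, L[5]='5', prepend. Next row=LF[5]=13
  step 14: row=13, L[13]='1', prepend. Next row=LF[13]=8
  step 15: row=8, L[8]='4', prepend. Next row=LF[8]=11
  step 16: row=11, L[11]='5', prepend. Next row=LF[11]=15
Reversed output: 541511151441100$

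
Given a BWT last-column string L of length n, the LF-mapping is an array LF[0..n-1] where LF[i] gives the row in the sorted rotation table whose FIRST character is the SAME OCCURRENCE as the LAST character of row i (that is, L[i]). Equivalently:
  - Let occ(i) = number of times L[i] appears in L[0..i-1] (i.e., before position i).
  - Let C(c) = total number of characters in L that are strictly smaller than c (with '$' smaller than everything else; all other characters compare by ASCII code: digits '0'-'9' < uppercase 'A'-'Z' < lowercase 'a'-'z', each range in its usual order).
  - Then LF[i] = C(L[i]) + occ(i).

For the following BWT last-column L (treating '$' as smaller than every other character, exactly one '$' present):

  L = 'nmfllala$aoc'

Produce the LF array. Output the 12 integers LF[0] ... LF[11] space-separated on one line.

Char counts: '$':1, 'a':3, 'c':1, 'f':1, 'l':3, 'm':1, 'n':1, 'o':1
C (first-col start): C('$')=0, C('a')=1, C('c')=4, C('f')=5, C('l')=6, C('m')=9, C('n')=10, C('o')=11
L[0]='n': occ=0, LF[0]=C('n')+0=10+0=10
L[1]='m': occ=0, LF[1]=C('m')+0=9+0=9
L[2]='f': occ=0, LF[2]=C('f')+0=5+0=5
L[3]='l': occ=0, LF[3]=C('l')+0=6+0=6
L[4]='l': occ=1, LF[4]=C('l')+1=6+1=7
L[5]='a': occ=0, LF[5]=C('a')+0=1+0=1
L[6]='l': occ=2, LF[6]=C('l')+2=6+2=8
L[7]='a': occ=1, LF[7]=C('a')+1=1+1=2
L[8]='$': occ=0, LF[8]=C('$')+0=0+0=0
L[9]='a': occ=2, LF[9]=C('a')+2=1+2=3
L[10]='o': occ=0, LF[10]=C('o')+0=11+0=11
L[11]='c': occ=0, LF[11]=C('c')+0=4+0=4

Answer: 10 9 5 6 7 1 8 2 0 3 11 4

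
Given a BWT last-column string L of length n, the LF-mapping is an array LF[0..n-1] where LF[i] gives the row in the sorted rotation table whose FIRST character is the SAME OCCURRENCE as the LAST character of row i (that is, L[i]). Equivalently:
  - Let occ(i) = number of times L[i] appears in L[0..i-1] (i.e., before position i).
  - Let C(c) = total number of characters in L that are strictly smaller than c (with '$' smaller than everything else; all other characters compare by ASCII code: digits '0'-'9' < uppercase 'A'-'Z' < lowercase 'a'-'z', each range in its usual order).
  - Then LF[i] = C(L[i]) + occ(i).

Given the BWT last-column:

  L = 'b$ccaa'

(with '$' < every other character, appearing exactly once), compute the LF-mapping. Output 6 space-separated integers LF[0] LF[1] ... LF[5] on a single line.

Char counts: '$':1, 'a':2, 'b':1, 'c':2
C (first-col start): C('$')=0, C('a')=1, C('b')=3, C('c')=4
L[0]='b': occ=0, LF[0]=C('b')+0=3+0=3
L[1]='$': occ=0, LF[1]=C('$')+0=0+0=0
L[2]='c': occ=0, LF[2]=C('c')+0=4+0=4
L[3]='c': occ=1, LF[3]=C('c')+1=4+1=5
L[4]='a': occ=0, LF[4]=C('a')+0=1+0=1
L[5]='a': occ=1, LF[5]=C('a')+1=1+1=2

Answer: 3 0 4 5 1 2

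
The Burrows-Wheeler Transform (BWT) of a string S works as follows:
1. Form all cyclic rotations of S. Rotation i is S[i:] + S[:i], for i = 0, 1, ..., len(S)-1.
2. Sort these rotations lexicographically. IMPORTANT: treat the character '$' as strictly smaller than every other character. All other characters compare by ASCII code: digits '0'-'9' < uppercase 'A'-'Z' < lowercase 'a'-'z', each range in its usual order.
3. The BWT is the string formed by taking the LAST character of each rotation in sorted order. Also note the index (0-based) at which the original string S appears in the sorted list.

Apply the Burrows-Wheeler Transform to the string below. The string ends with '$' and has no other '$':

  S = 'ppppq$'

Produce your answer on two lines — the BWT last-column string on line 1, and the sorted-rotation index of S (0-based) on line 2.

All 6 rotations (rotation i = S[i:]+S[:i]):
  rot[0] = ppppq$
  rot[1] = pppq$p
  rot[2] = ppq$pp
  rot[3] = pq$ppp
  rot[4] = q$pppp
  rot[5] = $ppppq
Sorted (with $ < everything):
  sorted[0] = $ppppq  (last char: 'q')
  sorted[1] = ppppq$  (last char: '$')
  sorted[2] = pppq$p  (last char: 'p')
  sorted[3] = ppq$pp  (last char: 'p')
  sorted[4] = pq$ppp  (last char: 'p')
  sorted[5] = q$pppp  (last char: 'p')
Last column: q$pppp
Original string S is at sorted index 1

Answer: q$pppp
1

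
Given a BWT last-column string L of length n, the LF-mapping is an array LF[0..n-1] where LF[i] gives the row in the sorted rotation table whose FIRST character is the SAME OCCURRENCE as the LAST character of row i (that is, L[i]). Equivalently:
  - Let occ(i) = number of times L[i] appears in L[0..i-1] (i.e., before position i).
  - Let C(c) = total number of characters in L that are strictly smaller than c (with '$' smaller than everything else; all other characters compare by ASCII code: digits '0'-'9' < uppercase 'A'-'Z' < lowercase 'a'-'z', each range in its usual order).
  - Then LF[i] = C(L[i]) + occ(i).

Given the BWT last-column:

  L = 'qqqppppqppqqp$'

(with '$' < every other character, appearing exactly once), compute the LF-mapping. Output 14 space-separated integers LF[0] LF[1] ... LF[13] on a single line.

Char counts: '$':1, 'p':7, 'q':6
C (first-col start): C('$')=0, C('p')=1, C('q')=8
L[0]='q': occ=0, LF[0]=C('q')+0=8+0=8
L[1]='q': occ=1, LF[1]=C('q')+1=8+1=9
L[2]='q': occ=2, LF[2]=C('q')+2=8+2=10
L[3]='p': occ=0, LF[3]=C('p')+0=1+0=1
L[4]='p': occ=1, LF[4]=C('p')+1=1+1=2
L[5]='p': occ=2, LF[5]=C('p')+2=1+2=3
L[6]='p': occ=3, LF[6]=C('p')+3=1+3=4
L[7]='q': occ=3, LF[7]=C('q')+3=8+3=11
L[8]='p': occ=4, LF[8]=C('p')+4=1+4=5
L[9]='p': occ=5, LF[9]=C('p')+5=1+5=6
L[10]='q': occ=4, LF[10]=C('q')+4=8+4=12
L[11]='q': occ=5, LF[11]=C('q')+5=8+5=13
L[12]='p': occ=6, LF[12]=C('p')+6=1+6=7
L[13]='$': occ=0, LF[13]=C('$')+0=0+0=0

Answer: 8 9 10 1 2 3 4 11 5 6 12 13 7 0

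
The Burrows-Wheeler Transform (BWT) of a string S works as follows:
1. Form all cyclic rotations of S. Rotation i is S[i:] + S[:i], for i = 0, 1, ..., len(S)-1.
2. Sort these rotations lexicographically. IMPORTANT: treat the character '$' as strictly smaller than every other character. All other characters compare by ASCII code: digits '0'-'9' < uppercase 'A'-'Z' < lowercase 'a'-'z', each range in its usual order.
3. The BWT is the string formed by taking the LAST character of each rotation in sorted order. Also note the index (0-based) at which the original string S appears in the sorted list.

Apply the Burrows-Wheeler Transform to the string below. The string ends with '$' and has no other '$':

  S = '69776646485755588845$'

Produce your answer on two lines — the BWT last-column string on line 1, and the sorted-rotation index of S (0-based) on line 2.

All 21 rotations (rotation i = S[i:]+S[:i]):
  rot[0] = 69776646485755588845$
  rot[1] = 9776646485755588845$6
  rot[2] = 776646485755588845$69
  rot[3] = 76646485755588845$697
  rot[4] = 6646485755588845$6977
  rot[5] = 646485755588845$69776
  rot[6] = 46485755588845$697766
  rot[7] = 6485755588845$6977664
  rot[8] = 485755588845$69776646
  rot[9] = 85755588845$697766464
  rot[10] = 5755588845$6977664648
  rot[11] = 755588845$69776646485
  rot[12] = 55588845$697766464857
  rot[13] = 5588845$6977664648575
  rot[14] = 588845$69776646485755
  rot[15] = 88845$697766464857555
  rot[16] = 8845$6977664648575558
  rot[17] = 845$69776646485755588
  rot[18] = 45$697766464857555888
  rot[19] = 5$6977664648575558884
  rot[20] = $69776646485755588845
Sorted (with $ < everything):
  sorted[0] = $69776646485755588845  (last char: '5')
  sorted[1] = 45$697766464857555888  (last char: '8')
  sorted[2] = 46485755588845$697766  (last char: '6')
  sorted[3] = 485755588845$69776646  (last char: '6')
  sorted[4] = 5$6977664648575558884  (last char: '4')
  sorted[5] = 55588845$697766464857  (last char: '7')
  sorted[6] = 5588845$6977664648575  (last char: '5')
  sorted[7] = 5755588845$6977664648  (last char: '8')
  sorted[8] = 588845$69776646485755  (last char: '5')
  sorted[9] = 646485755588845$69776  (last char: '6')
  sorted[10] = 6485755588845$6977664  (last char: '4')
  sorted[11] = 6646485755588845$6977  (last char: '7')
  sorted[12] = 69776646485755588845$  (last char: '$')
  sorted[13] = 755588845$69776646485  (last char: '5')
  sorted[14] = 76646485755588845$697  (last char: '7')
  sorted[15] = 776646485755588845$69  (last char: '9')
  sorted[16] = 845$69776646485755588  (last char: '8')
  sorted[17] = 85755588845$697766464  (last char: '4')
  sorted[18] = 8845$6977664648575558  (last char: '8')
  sorted[19] = 88845$697766464857555  (last char: '5')
  sorted[20] = 9776646485755588845$6  (last char: '6')
Last column: 586647585647$57984856
Original string S is at sorted index 12

Answer: 586647585647$57984856
12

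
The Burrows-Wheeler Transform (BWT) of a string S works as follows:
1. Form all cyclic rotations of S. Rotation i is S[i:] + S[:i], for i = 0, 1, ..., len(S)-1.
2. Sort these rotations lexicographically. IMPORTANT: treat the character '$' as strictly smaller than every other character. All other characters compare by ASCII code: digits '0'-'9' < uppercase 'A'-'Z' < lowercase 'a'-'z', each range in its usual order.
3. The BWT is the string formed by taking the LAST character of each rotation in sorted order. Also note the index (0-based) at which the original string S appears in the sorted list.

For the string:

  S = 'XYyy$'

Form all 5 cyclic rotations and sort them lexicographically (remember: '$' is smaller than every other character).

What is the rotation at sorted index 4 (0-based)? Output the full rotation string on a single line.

All 5 rotations (rotation i = S[i:]+S[:i]):
  rot[0] = XYyy$
  rot[1] = Yyy$X
  rot[2] = yy$XY
  rot[3] = y$XYy
  rot[4] = $XYyy
Sorted (with $ < everything):
  sorted[0] = $XYyy
  sorted[1] = XYyy$
  sorted[2] = Yyy$X
  sorted[3] = y$XYy
  sorted[4] = yy$XY
sorted[4] = yy$XY

Answer: yy$XY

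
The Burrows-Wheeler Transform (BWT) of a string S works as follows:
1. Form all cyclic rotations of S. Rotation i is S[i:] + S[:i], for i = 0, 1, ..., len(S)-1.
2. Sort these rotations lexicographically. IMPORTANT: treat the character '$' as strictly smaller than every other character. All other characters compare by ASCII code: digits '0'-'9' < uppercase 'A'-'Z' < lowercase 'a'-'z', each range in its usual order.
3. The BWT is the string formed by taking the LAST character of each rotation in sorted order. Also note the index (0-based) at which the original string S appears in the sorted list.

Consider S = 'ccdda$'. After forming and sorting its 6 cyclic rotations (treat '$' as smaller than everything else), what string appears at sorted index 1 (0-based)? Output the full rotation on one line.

All 6 rotations (rotation i = S[i:]+S[:i]):
  rot[0] = ccdda$
  rot[1] = cdda$c
  rot[2] = dda$cc
  rot[3] = da$ccd
  rot[4] = a$ccdd
  rot[5] = $ccdda
Sorted (with $ < everything):
  sorted[0] = $ccdda
  sorted[1] = a$ccdd
  sorted[2] = ccdda$
  sorted[3] = cdda$c
  sorted[4] = da$ccd
  sorted[5] = dda$cc
sorted[1] = a$ccdd

Answer: a$ccdd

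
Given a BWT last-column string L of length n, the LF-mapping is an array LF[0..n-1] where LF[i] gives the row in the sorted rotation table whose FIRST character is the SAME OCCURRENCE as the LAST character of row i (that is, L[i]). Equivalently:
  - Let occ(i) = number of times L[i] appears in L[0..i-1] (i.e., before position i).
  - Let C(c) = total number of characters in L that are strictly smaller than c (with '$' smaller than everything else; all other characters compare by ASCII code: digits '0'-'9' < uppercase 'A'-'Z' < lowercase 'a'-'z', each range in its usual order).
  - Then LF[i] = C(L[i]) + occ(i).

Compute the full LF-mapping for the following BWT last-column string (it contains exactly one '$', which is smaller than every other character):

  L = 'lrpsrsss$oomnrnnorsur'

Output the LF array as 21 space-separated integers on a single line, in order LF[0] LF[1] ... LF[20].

Char counts: '$':1, 'l':1, 'm':1, 'n':3, 'o':3, 'p':1, 'r':5, 's':5, 'u':1
C (first-col start): C('$')=0, C('l')=1, C('m')=2, C('n')=3, C('o')=6, C('p')=9, C('r')=10, C('s')=15, C('u')=20
L[0]='l': occ=0, LF[0]=C('l')+0=1+0=1
L[1]='r': occ=0, LF[1]=C('r')+0=10+0=10
L[2]='p': occ=0, LF[2]=C('p')+0=9+0=9
L[3]='s': occ=0, LF[3]=C('s')+0=15+0=15
L[4]='r': occ=1, LF[4]=C('r')+1=10+1=11
L[5]='s': occ=1, LF[5]=C('s')+1=15+1=16
L[6]='s': occ=2, LF[6]=C('s')+2=15+2=17
L[7]='s': occ=3, LF[7]=C('s')+3=15+3=18
L[8]='$': occ=0, LF[8]=C('$')+0=0+0=0
L[9]='o': occ=0, LF[9]=C('o')+0=6+0=6
L[10]='o': occ=1, LF[10]=C('o')+1=6+1=7
L[11]='m': occ=0, LF[11]=C('m')+0=2+0=2
L[12]='n': occ=0, LF[12]=C('n')+0=3+0=3
L[13]='r': occ=2, LF[13]=C('r')+2=10+2=12
L[14]='n': occ=1, LF[14]=C('n')+1=3+1=4
L[15]='n': occ=2, LF[15]=C('n')+2=3+2=5
L[16]='o': occ=2, LF[16]=C('o')+2=6+2=8
L[17]='r': occ=3, LF[17]=C('r')+3=10+3=13
L[18]='s': occ=4, LF[18]=C('s')+4=15+4=19
L[19]='u': occ=0, LF[19]=C('u')+0=20+0=20
L[20]='r': occ=4, LF[20]=C('r')+4=10+4=14

Answer: 1 10 9 15 11 16 17 18 0 6 7 2 3 12 4 5 8 13 19 20 14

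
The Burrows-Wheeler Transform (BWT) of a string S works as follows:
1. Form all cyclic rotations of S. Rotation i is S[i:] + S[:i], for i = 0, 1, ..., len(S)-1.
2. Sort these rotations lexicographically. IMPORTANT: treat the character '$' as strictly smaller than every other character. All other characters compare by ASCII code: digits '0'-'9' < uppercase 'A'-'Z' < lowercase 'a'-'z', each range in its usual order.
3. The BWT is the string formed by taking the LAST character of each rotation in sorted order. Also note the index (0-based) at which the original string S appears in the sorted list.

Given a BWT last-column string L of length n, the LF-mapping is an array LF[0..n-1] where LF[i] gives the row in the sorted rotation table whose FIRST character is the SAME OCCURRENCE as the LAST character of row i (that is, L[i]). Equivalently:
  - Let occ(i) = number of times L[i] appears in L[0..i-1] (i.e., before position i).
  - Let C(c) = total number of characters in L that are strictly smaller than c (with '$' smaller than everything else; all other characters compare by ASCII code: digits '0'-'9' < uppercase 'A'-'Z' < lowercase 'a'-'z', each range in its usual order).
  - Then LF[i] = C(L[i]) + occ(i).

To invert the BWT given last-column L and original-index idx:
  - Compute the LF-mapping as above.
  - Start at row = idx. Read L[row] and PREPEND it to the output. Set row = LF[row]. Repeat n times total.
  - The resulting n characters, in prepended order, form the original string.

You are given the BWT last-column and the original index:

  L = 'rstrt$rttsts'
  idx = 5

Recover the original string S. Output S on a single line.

Answer: sttrrstttsr$

Derivation:
LF mapping: 1 4 7 2 8 0 3 9 10 5 11 6
Walk LF starting at row 5, prepending L[row]:
  step 1: row=5, L[5]='$', prepend. Next row=LF[5]=0
  step 2: row=0, L[0]='r', prepend. Next row=LF[0]=1
  step 3: row=1, L[1]='s', prepend. Next row=LF[1]=4
  step 4: row=4, L[4]='t', prepend. Next row=LF[4]=8
  step 5: row=8, L[8]='t', prepend. Next row=LF[8]=10
  step 6: row=10, L[10]='t', prepend. Next row=LF[10]=11
  step 7: row=11, L[11]='s', prepend. Next row=LF[11]=6
  step 8: row=6, L[6]='r', prepend. Next row=LF[6]=3
  step 9: row=3, L[3]='r', prepend. Next row=LF[3]=2
  step 10: row=2, L[2]='t', prepend. Next row=LF[2]=7
  step 11: row=7, L[7]='t', prepend. Next row=LF[7]=9
  step 12: row=9, L[9]='s', prepend. Next row=LF[9]=5
Reversed output: sttrrstttsr$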